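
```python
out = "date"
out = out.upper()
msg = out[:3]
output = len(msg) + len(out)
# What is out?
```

Trace (tracking out):
out = 'date'  # -> out = 'date'
out = out.upper()  # -> out = 'DATE'
msg = out[:3]  # -> msg = 'DAT'
output = len(msg) + len(out)  # -> output = 7

Answer: 'DATE'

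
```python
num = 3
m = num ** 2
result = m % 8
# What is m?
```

Answer: 9

Derivation:
Trace (tracking m):
num = 3  # -> num = 3
m = num ** 2  # -> m = 9
result = m % 8  # -> result = 1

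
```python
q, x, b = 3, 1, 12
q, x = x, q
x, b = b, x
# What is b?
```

Answer: 3

Derivation:
Trace (tracking b):
q, x, b = (3, 1, 12)  # -> q = 3, x = 1, b = 12
q, x = (x, q)  # -> q = 1, x = 3
x, b = (b, x)  # -> x = 12, b = 3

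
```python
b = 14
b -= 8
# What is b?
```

Trace (tracking b):
b = 14  # -> b = 14
b -= 8  # -> b = 6

Answer: 6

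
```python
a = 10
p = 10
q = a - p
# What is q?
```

Trace (tracking q):
a = 10  # -> a = 10
p = 10  # -> p = 10
q = a - p  # -> q = 0

Answer: 0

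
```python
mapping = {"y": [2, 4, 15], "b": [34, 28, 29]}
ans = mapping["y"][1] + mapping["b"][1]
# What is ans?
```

Answer: 32

Derivation:
Trace (tracking ans):
mapping = {'y': [2, 4, 15], 'b': [34, 28, 29]}  # -> mapping = {'y': [2, 4, 15], 'b': [34, 28, 29]}
ans = mapping['y'][1] + mapping['b'][1]  # -> ans = 32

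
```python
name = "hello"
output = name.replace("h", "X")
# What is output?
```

Answer: 'Xello'

Derivation:
Trace (tracking output):
name = 'hello'  # -> name = 'hello'
output = name.replace('h', 'X')  # -> output = 'Xello'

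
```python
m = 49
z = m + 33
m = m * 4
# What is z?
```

Answer: 82

Derivation:
Trace (tracking z):
m = 49  # -> m = 49
z = m + 33  # -> z = 82
m = m * 4  # -> m = 196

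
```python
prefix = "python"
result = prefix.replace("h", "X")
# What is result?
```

Trace (tracking result):
prefix = 'python'  # -> prefix = 'python'
result = prefix.replace('h', 'X')  # -> result = 'pytXon'

Answer: 'pytXon'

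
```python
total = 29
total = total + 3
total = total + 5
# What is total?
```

Answer: 37

Derivation:
Trace (tracking total):
total = 29  # -> total = 29
total = total + 3  # -> total = 32
total = total + 5  # -> total = 37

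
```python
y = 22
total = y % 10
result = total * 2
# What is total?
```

Answer: 2

Derivation:
Trace (tracking total):
y = 22  # -> y = 22
total = y % 10  # -> total = 2
result = total * 2  # -> result = 4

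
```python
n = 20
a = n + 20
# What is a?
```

Trace (tracking a):
n = 20  # -> n = 20
a = n + 20  # -> a = 40

Answer: 40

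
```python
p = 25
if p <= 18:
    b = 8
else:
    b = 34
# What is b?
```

Trace (tracking b):
p = 25  # -> p = 25
if p <= 18:  # condition is False
else:
    b = 34  # -> b = 34

Answer: 34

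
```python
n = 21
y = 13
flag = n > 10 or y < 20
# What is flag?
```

Trace (tracking flag):
n = 21  # -> n = 21
y = 13  # -> y = 13
flag = n > 10 or y < 20  # -> flag = True

Answer: True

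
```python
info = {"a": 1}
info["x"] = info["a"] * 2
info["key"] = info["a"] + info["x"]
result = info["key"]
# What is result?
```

Trace (tracking result):
info = {'a': 1}  # -> info = {'a': 1}
info['x'] = info['a'] * 2  # -> info = {'a': 1, 'x': 2}
info['key'] = info['a'] + info['x']  # -> info = {'a': 1, 'x': 2, 'key': 3}
result = info['key']  # -> result = 3

Answer: 3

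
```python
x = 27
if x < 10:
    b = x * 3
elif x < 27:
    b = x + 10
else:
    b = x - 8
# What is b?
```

Trace (tracking b):
x = 27  # -> x = 27
if x < 10:  # condition is False
elif x < 27:  # condition is False
else:
    b = x - 8  # -> b = 19

Answer: 19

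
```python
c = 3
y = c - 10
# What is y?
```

Answer: -7

Derivation:
Trace (tracking y):
c = 3  # -> c = 3
y = c - 10  # -> y = -7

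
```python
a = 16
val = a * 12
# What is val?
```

Answer: 192

Derivation:
Trace (tracking val):
a = 16  # -> a = 16
val = a * 12  # -> val = 192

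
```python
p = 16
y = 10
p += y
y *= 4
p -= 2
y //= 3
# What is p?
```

Trace (tracking p):
p = 16  # -> p = 16
y = 10  # -> y = 10
p += y  # -> p = 26
y *= 4  # -> y = 40
p -= 2  # -> p = 24
y //= 3  # -> y = 13

Answer: 24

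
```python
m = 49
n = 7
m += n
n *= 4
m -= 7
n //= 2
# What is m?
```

Answer: 49

Derivation:
Trace (tracking m):
m = 49  # -> m = 49
n = 7  # -> n = 7
m += n  # -> m = 56
n *= 4  # -> n = 28
m -= 7  # -> m = 49
n //= 2  # -> n = 14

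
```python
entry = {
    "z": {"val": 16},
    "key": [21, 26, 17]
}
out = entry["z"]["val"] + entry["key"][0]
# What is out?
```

Answer: 37

Derivation:
Trace (tracking out):
entry = {'z': {'val': 16}, 'key': [21, 26, 17]}  # -> entry = {'z': {'val': 16}, 'key': [21, 26, 17]}
out = entry['z']['val'] + entry['key'][0]  # -> out = 37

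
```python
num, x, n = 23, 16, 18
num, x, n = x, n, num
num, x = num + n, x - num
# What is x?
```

Answer: 2

Derivation:
Trace (tracking x):
num, x, n = (23, 16, 18)  # -> num = 23, x = 16, n = 18
num, x, n = (x, n, num)  # -> num = 16, x = 18, n = 23
num, x = (num + n, x - num)  # -> num = 39, x = 2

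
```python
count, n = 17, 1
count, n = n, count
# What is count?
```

Trace (tracking count):
count, n = (17, 1)  # -> count = 17, n = 1
count, n = (n, count)  # -> count = 1, n = 17

Answer: 1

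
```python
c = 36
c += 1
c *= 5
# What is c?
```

Trace (tracking c):
c = 36  # -> c = 36
c += 1  # -> c = 37
c *= 5  # -> c = 185

Answer: 185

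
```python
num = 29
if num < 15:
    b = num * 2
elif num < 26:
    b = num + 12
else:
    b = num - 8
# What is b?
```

Answer: 21

Derivation:
Trace (tracking b):
num = 29  # -> num = 29
if num < 15:  # condition is False
elif num < 26:  # condition is False
else:
    b = num - 8  # -> b = 21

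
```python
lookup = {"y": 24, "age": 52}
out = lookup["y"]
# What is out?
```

Answer: 24

Derivation:
Trace (tracking out):
lookup = {'y': 24, 'age': 52}  # -> lookup = {'y': 24, 'age': 52}
out = lookup['y']  # -> out = 24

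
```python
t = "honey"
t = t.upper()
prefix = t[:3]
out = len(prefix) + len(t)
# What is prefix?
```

Answer: 'HON'

Derivation:
Trace (tracking prefix):
t = 'honey'  # -> t = 'honey'
t = t.upper()  # -> t = 'HONEY'
prefix = t[:3]  # -> prefix = 'HON'
out = len(prefix) + len(t)  # -> out = 8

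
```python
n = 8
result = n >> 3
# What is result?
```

Trace (tracking result):
n = 8  # -> n = 8
result = n >> 3  # -> result = 1

Answer: 1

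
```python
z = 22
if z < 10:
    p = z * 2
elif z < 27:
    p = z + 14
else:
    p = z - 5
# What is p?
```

Answer: 36

Derivation:
Trace (tracking p):
z = 22  # -> z = 22
if z < 10:  # condition is False
elif z < 27:  # condition is True
    p = z + 14  # -> p = 36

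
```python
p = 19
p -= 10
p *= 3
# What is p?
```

Trace (tracking p):
p = 19  # -> p = 19
p -= 10  # -> p = 9
p *= 3  # -> p = 27

Answer: 27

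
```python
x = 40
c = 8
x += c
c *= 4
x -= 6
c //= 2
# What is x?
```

Answer: 42

Derivation:
Trace (tracking x):
x = 40  # -> x = 40
c = 8  # -> c = 8
x += c  # -> x = 48
c *= 4  # -> c = 32
x -= 6  # -> x = 42
c //= 2  # -> c = 16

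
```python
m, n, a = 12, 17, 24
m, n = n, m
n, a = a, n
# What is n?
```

Trace (tracking n):
m, n, a = (12, 17, 24)  # -> m = 12, n = 17, a = 24
m, n = (n, m)  # -> m = 17, n = 12
n, a = (a, n)  # -> n = 24, a = 12

Answer: 24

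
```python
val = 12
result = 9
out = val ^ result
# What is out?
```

Answer: 5

Derivation:
Trace (tracking out):
val = 12  # -> val = 12
result = 9  # -> result = 9
out = val ^ result  # -> out = 5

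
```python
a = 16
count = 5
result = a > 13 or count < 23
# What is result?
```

Trace (tracking result):
a = 16  # -> a = 16
count = 5  # -> count = 5
result = a > 13 or count < 23  # -> result = True

Answer: True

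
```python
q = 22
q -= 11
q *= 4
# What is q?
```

Answer: 44

Derivation:
Trace (tracking q):
q = 22  # -> q = 22
q -= 11  # -> q = 11
q *= 4  # -> q = 44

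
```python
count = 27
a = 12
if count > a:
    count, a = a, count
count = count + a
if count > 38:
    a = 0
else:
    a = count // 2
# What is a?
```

Trace (tracking a):
count = 27  # -> count = 27
a = 12  # -> a = 12
if count > a:  # condition is True
    count, a = (a, count)  # -> count = 12, a = 27
count = count + a  # -> count = 39
if count > 38:  # condition is True
    a = 0  # -> a = 0

Answer: 0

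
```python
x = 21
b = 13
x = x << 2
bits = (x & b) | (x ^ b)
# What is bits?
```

Answer: 93

Derivation:
Trace (tracking bits):
x = 21  # -> x = 21
b = 13  # -> b = 13
x = x << 2  # -> x = 84
bits = x & b | x ^ b  # -> bits = 93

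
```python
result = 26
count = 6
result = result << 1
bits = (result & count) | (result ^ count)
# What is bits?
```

Trace (tracking bits):
result = 26  # -> result = 26
count = 6  # -> count = 6
result = result << 1  # -> result = 52
bits = result & count | result ^ count  # -> bits = 54

Answer: 54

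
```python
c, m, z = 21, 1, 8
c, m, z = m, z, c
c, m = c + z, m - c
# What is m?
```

Trace (tracking m):
c, m, z = (21, 1, 8)  # -> c = 21, m = 1, z = 8
c, m, z = (m, z, c)  # -> c = 1, m = 8, z = 21
c, m = (c + z, m - c)  # -> c = 22, m = 7

Answer: 7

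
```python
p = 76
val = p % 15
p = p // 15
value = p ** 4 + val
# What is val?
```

Answer: 1

Derivation:
Trace (tracking val):
p = 76  # -> p = 76
val = p % 15  # -> val = 1
p = p // 15  # -> p = 5
value = p ** 4 + val  # -> value = 626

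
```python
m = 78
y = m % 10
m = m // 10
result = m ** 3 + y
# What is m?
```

Trace (tracking m):
m = 78  # -> m = 78
y = m % 10  # -> y = 8
m = m // 10  # -> m = 7
result = m ** 3 + y  # -> result = 351

Answer: 7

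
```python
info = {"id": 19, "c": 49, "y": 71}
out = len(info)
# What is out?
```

Trace (tracking out):
info = {'id': 19, 'c': 49, 'y': 71}  # -> info = {'id': 19, 'c': 49, 'y': 71}
out = len(info)  # -> out = 3

Answer: 3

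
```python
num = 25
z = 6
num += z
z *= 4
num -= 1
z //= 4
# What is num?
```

Trace (tracking num):
num = 25  # -> num = 25
z = 6  # -> z = 6
num += z  # -> num = 31
z *= 4  # -> z = 24
num -= 1  # -> num = 30
z //= 4  # -> z = 6

Answer: 30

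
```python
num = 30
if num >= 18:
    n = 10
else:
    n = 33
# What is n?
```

Trace (tracking n):
num = 30  # -> num = 30
if num >= 18:  # condition is True
    n = 10  # -> n = 10

Answer: 10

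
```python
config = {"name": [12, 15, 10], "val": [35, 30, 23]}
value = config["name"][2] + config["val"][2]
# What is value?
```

Answer: 33

Derivation:
Trace (tracking value):
config = {'name': [12, 15, 10], 'val': [35, 30, 23]}  # -> config = {'name': [12, 15, 10], 'val': [35, 30, 23]}
value = config['name'][2] + config['val'][2]  # -> value = 33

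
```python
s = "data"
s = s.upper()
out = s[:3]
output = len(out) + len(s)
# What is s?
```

Answer: 'DATA'

Derivation:
Trace (tracking s):
s = 'data'  # -> s = 'data'
s = s.upper()  # -> s = 'DATA'
out = s[:3]  # -> out = 'DAT'
output = len(out) + len(s)  # -> output = 7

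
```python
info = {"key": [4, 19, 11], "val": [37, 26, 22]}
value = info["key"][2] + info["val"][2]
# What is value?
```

Answer: 33

Derivation:
Trace (tracking value):
info = {'key': [4, 19, 11], 'val': [37, 26, 22]}  # -> info = {'key': [4, 19, 11], 'val': [37, 26, 22]}
value = info['key'][2] + info['val'][2]  # -> value = 33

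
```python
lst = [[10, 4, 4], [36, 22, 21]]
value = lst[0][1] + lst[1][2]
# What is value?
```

Trace (tracking value):
lst = [[10, 4, 4], [36, 22, 21]]  # -> lst = [[10, 4, 4], [36, 22, 21]]
value = lst[0][1] + lst[1][2]  # -> value = 25

Answer: 25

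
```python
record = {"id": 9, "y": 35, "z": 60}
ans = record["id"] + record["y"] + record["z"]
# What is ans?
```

Answer: 104

Derivation:
Trace (tracking ans):
record = {'id': 9, 'y': 35, 'z': 60}  # -> record = {'id': 9, 'y': 35, 'z': 60}
ans = record['id'] + record['y'] + record['z']  # -> ans = 104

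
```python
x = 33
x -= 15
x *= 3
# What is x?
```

Trace (tracking x):
x = 33  # -> x = 33
x -= 15  # -> x = 18
x *= 3  # -> x = 54

Answer: 54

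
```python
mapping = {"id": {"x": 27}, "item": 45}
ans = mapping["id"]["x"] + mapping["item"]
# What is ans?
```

Trace (tracking ans):
mapping = {'id': {'x': 27}, 'item': 45}  # -> mapping = {'id': {'x': 27}, 'item': 45}
ans = mapping['id']['x'] + mapping['item']  # -> ans = 72

Answer: 72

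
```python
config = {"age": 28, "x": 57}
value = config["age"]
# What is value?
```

Trace (tracking value):
config = {'age': 28, 'x': 57}  # -> config = {'age': 28, 'x': 57}
value = config['age']  # -> value = 28

Answer: 28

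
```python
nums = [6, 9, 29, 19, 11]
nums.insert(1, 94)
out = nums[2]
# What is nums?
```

Trace (tracking nums):
nums = [6, 9, 29, 19, 11]  # -> nums = [6, 9, 29, 19, 11]
nums.insert(1, 94)  # -> nums = [6, 94, 9, 29, 19, 11]
out = nums[2]  # -> out = 9

Answer: [6, 94, 9, 29, 19, 11]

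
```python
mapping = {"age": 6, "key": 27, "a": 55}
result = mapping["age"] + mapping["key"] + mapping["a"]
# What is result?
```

Trace (tracking result):
mapping = {'age': 6, 'key': 27, 'a': 55}  # -> mapping = {'age': 6, 'key': 27, 'a': 55}
result = mapping['age'] + mapping['key'] + mapping['a']  # -> result = 88

Answer: 88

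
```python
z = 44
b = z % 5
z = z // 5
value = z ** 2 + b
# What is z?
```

Trace (tracking z):
z = 44  # -> z = 44
b = z % 5  # -> b = 4
z = z // 5  # -> z = 8
value = z ** 2 + b  # -> value = 68

Answer: 8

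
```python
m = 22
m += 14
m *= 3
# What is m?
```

Answer: 108

Derivation:
Trace (tracking m):
m = 22  # -> m = 22
m += 14  # -> m = 36
m *= 3  # -> m = 108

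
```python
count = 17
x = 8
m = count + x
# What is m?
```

Trace (tracking m):
count = 17  # -> count = 17
x = 8  # -> x = 8
m = count + x  # -> m = 25

Answer: 25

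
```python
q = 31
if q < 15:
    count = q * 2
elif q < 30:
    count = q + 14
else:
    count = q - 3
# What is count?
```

Answer: 28

Derivation:
Trace (tracking count):
q = 31  # -> q = 31
if q < 15:  # condition is False
elif q < 30:  # condition is False
else:
    count = q - 3  # -> count = 28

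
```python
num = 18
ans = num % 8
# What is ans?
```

Answer: 2

Derivation:
Trace (tracking ans):
num = 18  # -> num = 18
ans = num % 8  # -> ans = 2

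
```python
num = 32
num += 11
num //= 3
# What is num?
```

Answer: 14

Derivation:
Trace (tracking num):
num = 32  # -> num = 32
num += 11  # -> num = 43
num //= 3  # -> num = 14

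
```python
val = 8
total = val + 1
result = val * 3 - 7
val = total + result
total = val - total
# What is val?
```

Answer: 26

Derivation:
Trace (tracking val):
val = 8  # -> val = 8
total = val + 1  # -> total = 9
result = val * 3 - 7  # -> result = 17
val = total + result  # -> val = 26
total = val - total  # -> total = 17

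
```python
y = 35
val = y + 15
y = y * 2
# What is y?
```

Trace (tracking y):
y = 35  # -> y = 35
val = y + 15  # -> val = 50
y = y * 2  # -> y = 70

Answer: 70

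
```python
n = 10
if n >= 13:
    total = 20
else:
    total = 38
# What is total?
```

Answer: 38

Derivation:
Trace (tracking total):
n = 10  # -> n = 10
if n >= 13:  # condition is False
else:
    total = 38  # -> total = 38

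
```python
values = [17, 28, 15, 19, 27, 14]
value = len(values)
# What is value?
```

Answer: 6

Derivation:
Trace (tracking value):
values = [17, 28, 15, 19, 27, 14]  # -> values = [17, 28, 15, 19, 27, 14]
value = len(values)  # -> value = 6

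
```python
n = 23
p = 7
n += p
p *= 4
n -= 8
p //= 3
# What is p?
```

Trace (tracking p):
n = 23  # -> n = 23
p = 7  # -> p = 7
n += p  # -> n = 30
p *= 4  # -> p = 28
n -= 8  # -> n = 22
p //= 3  # -> p = 9

Answer: 9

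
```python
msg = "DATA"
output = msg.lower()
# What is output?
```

Trace (tracking output):
msg = 'DATA'  # -> msg = 'DATA'
output = msg.lower()  # -> output = 'data'

Answer: 'data'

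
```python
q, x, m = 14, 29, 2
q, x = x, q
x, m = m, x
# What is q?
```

Trace (tracking q):
q, x, m = (14, 29, 2)  # -> q = 14, x = 29, m = 2
q, x = (x, q)  # -> q = 29, x = 14
x, m = (m, x)  # -> x = 2, m = 14

Answer: 29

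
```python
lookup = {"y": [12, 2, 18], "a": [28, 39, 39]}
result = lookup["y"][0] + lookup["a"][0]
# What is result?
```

Answer: 40

Derivation:
Trace (tracking result):
lookup = {'y': [12, 2, 18], 'a': [28, 39, 39]}  # -> lookup = {'y': [12, 2, 18], 'a': [28, 39, 39]}
result = lookup['y'][0] + lookup['a'][0]  # -> result = 40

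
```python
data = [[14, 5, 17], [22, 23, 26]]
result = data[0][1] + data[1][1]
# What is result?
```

Trace (tracking result):
data = [[14, 5, 17], [22, 23, 26]]  # -> data = [[14, 5, 17], [22, 23, 26]]
result = data[0][1] + data[1][1]  # -> result = 28

Answer: 28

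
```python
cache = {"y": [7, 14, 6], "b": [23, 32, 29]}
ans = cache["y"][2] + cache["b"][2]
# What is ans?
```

Trace (tracking ans):
cache = {'y': [7, 14, 6], 'b': [23, 32, 29]}  # -> cache = {'y': [7, 14, 6], 'b': [23, 32, 29]}
ans = cache['y'][2] + cache['b'][2]  # -> ans = 35

Answer: 35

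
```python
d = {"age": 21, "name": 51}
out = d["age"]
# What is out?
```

Trace (tracking out):
d = {'age': 21, 'name': 51}  # -> d = {'age': 21, 'name': 51}
out = d['age']  # -> out = 21

Answer: 21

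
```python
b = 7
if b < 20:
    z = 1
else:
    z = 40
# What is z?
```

Trace (tracking z):
b = 7  # -> b = 7
if b < 20:  # condition is True
    z = 1  # -> z = 1

Answer: 1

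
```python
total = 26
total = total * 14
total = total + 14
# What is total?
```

Answer: 378

Derivation:
Trace (tracking total):
total = 26  # -> total = 26
total = total * 14  # -> total = 364
total = total + 14  # -> total = 378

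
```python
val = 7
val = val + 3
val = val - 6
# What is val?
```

Trace (tracking val):
val = 7  # -> val = 7
val = val + 3  # -> val = 10
val = val - 6  # -> val = 4

Answer: 4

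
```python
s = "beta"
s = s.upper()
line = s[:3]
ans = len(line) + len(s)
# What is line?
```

Trace (tracking line):
s = 'beta'  # -> s = 'beta'
s = s.upper()  # -> s = 'BETA'
line = s[:3]  # -> line = 'BET'
ans = len(line) + len(s)  # -> ans = 7

Answer: 'BET'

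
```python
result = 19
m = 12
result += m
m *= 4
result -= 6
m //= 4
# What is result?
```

Trace (tracking result):
result = 19  # -> result = 19
m = 12  # -> m = 12
result += m  # -> result = 31
m *= 4  # -> m = 48
result -= 6  # -> result = 25
m //= 4  # -> m = 12

Answer: 25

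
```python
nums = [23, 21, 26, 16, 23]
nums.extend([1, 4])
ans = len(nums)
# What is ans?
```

Trace (tracking ans):
nums = [23, 21, 26, 16, 23]  # -> nums = [23, 21, 26, 16, 23]
nums.extend([1, 4])  # -> nums = [23, 21, 26, 16, 23, 1, 4]
ans = len(nums)  # -> ans = 7

Answer: 7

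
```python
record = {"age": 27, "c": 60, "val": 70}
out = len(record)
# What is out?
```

Answer: 3

Derivation:
Trace (tracking out):
record = {'age': 27, 'c': 60, 'val': 70}  # -> record = {'age': 27, 'c': 60, 'val': 70}
out = len(record)  # -> out = 3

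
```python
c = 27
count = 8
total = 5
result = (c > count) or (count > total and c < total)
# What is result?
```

Answer: True

Derivation:
Trace (tracking result):
c = 27  # -> c = 27
count = 8  # -> count = 8
total = 5  # -> total = 5
result = c > count or (count > total and c < total)  # -> result = True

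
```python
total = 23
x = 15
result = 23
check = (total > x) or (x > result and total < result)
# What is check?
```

Answer: True

Derivation:
Trace (tracking check):
total = 23  # -> total = 23
x = 15  # -> x = 15
result = 23  # -> result = 23
check = total > x or (x > result and total < result)  # -> check = True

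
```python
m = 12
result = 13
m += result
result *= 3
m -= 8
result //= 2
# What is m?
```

Answer: 17

Derivation:
Trace (tracking m):
m = 12  # -> m = 12
result = 13  # -> result = 13
m += result  # -> m = 25
result *= 3  # -> result = 39
m -= 8  # -> m = 17
result //= 2  # -> result = 19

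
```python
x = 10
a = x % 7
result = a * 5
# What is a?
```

Trace (tracking a):
x = 10  # -> x = 10
a = x % 7  # -> a = 3
result = a * 5  # -> result = 15

Answer: 3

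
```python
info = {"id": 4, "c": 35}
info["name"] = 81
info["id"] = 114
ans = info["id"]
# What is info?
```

Trace (tracking info):
info = {'id': 4, 'c': 35}  # -> info = {'id': 4, 'c': 35}
info['name'] = 81  # -> info = {'id': 4, 'c': 35, 'name': 81}
info['id'] = 114  # -> info = {'id': 114, 'c': 35, 'name': 81}
ans = info['id']  # -> ans = 114

Answer: {'id': 114, 'c': 35, 'name': 81}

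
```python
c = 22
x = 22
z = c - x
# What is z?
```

Trace (tracking z):
c = 22  # -> c = 22
x = 22  # -> x = 22
z = c - x  # -> z = 0

Answer: 0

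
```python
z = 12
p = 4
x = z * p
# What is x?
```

Trace (tracking x):
z = 12  # -> z = 12
p = 4  # -> p = 4
x = z * p  # -> x = 48

Answer: 48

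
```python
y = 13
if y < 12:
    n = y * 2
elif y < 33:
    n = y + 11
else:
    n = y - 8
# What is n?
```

Trace (tracking n):
y = 13  # -> y = 13
if y < 12:  # condition is False
elif y < 33:  # condition is True
    n = y + 11  # -> n = 24

Answer: 24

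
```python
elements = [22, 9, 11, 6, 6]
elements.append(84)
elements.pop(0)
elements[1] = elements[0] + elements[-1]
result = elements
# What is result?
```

Trace (tracking result):
elements = [22, 9, 11, 6, 6]  # -> elements = [22, 9, 11, 6, 6]
elements.append(84)  # -> elements = [22, 9, 11, 6, 6, 84]
elements.pop(0)  # -> elements = [9, 11, 6, 6, 84]
elements[1] = elements[0] + elements[-1]  # -> elements = [9, 93, 6, 6, 84]
result = elements  # -> result = [9, 93, 6, 6, 84]

Answer: [9, 93, 6, 6, 84]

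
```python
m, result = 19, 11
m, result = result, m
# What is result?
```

Trace (tracking result):
m, result = (19, 11)  # -> m = 19, result = 11
m, result = (result, m)  # -> m = 11, result = 19

Answer: 19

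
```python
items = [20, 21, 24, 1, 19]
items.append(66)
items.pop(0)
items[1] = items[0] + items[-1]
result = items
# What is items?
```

Trace (tracking items):
items = [20, 21, 24, 1, 19]  # -> items = [20, 21, 24, 1, 19]
items.append(66)  # -> items = [20, 21, 24, 1, 19, 66]
items.pop(0)  # -> items = [21, 24, 1, 19, 66]
items[1] = items[0] + items[-1]  # -> items = [21, 87, 1, 19, 66]
result = items  # -> result = [21, 87, 1, 19, 66]

Answer: [21, 87, 1, 19, 66]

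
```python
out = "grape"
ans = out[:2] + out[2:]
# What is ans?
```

Trace (tracking ans):
out = 'grape'  # -> out = 'grape'
ans = out[:2] + out[2:]  # -> ans = 'grape'

Answer: 'grape'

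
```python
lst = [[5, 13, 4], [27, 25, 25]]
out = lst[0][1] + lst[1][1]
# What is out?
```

Answer: 38

Derivation:
Trace (tracking out):
lst = [[5, 13, 4], [27, 25, 25]]  # -> lst = [[5, 13, 4], [27, 25, 25]]
out = lst[0][1] + lst[1][1]  # -> out = 38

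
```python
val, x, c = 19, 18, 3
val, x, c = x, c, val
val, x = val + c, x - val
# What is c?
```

Trace (tracking c):
val, x, c = (19, 18, 3)  # -> val = 19, x = 18, c = 3
val, x, c = (x, c, val)  # -> val = 18, x = 3, c = 19
val, x = (val + c, x - val)  # -> val = 37, x = -15

Answer: 19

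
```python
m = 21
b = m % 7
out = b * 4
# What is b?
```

Trace (tracking b):
m = 21  # -> m = 21
b = m % 7  # -> b = 0
out = b * 4  # -> out = 0

Answer: 0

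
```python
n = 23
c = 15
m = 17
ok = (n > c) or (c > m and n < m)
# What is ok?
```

Answer: True

Derivation:
Trace (tracking ok):
n = 23  # -> n = 23
c = 15  # -> c = 15
m = 17  # -> m = 17
ok = n > c or (c > m and n < m)  # -> ok = True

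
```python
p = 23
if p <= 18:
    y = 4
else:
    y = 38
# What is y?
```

Answer: 38

Derivation:
Trace (tracking y):
p = 23  # -> p = 23
if p <= 18:  # condition is False
else:
    y = 38  # -> y = 38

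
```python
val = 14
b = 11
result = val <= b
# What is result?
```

Trace (tracking result):
val = 14  # -> val = 14
b = 11  # -> b = 11
result = val <= b  # -> result = False

Answer: False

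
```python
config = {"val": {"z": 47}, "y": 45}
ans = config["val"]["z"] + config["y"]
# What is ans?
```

Answer: 92

Derivation:
Trace (tracking ans):
config = {'val': {'z': 47}, 'y': 45}  # -> config = {'val': {'z': 47}, 'y': 45}
ans = config['val']['z'] + config['y']  # -> ans = 92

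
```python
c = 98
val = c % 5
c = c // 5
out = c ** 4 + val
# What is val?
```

Answer: 3

Derivation:
Trace (tracking val):
c = 98  # -> c = 98
val = c % 5  # -> val = 3
c = c // 5  # -> c = 19
out = c ** 4 + val  # -> out = 130324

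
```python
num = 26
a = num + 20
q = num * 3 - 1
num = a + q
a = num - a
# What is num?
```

Trace (tracking num):
num = 26  # -> num = 26
a = num + 20  # -> a = 46
q = num * 3 - 1  # -> q = 77
num = a + q  # -> num = 123
a = num - a  # -> a = 77

Answer: 123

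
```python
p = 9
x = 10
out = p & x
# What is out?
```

Answer: 8

Derivation:
Trace (tracking out):
p = 9  # -> p = 9
x = 10  # -> x = 10
out = p & x  # -> out = 8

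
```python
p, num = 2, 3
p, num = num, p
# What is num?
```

Trace (tracking num):
p, num = (2, 3)  # -> p = 2, num = 3
p, num = (num, p)  # -> p = 3, num = 2

Answer: 2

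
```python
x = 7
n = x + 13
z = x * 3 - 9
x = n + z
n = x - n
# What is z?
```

Answer: 12

Derivation:
Trace (tracking z):
x = 7  # -> x = 7
n = x + 13  # -> n = 20
z = x * 3 - 9  # -> z = 12
x = n + z  # -> x = 32
n = x - n  # -> n = 12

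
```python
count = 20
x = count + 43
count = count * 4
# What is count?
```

Answer: 80

Derivation:
Trace (tracking count):
count = 20  # -> count = 20
x = count + 43  # -> x = 63
count = count * 4  # -> count = 80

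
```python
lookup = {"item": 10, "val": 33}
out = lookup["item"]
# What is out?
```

Answer: 10

Derivation:
Trace (tracking out):
lookup = {'item': 10, 'val': 33}  # -> lookup = {'item': 10, 'val': 33}
out = lookup['item']  # -> out = 10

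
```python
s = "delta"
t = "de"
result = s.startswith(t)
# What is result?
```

Answer: True

Derivation:
Trace (tracking result):
s = 'delta'  # -> s = 'delta'
t = 'de'  # -> t = 'de'
result = s.startswith(t)  # -> result = True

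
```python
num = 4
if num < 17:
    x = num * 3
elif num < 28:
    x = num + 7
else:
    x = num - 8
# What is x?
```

Trace (tracking x):
num = 4  # -> num = 4
if num < 17:  # condition is True
    x = num * 3  # -> x = 12

Answer: 12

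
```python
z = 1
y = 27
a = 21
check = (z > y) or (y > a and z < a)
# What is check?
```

Trace (tracking check):
z = 1  # -> z = 1
y = 27  # -> y = 27
a = 21  # -> a = 21
check = z > y or (y > a and z < a)  # -> check = True

Answer: True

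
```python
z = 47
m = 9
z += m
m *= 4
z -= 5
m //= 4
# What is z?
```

Trace (tracking z):
z = 47  # -> z = 47
m = 9  # -> m = 9
z += m  # -> z = 56
m *= 4  # -> m = 36
z -= 5  # -> z = 51
m //= 4  # -> m = 9

Answer: 51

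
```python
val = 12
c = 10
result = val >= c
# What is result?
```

Answer: True

Derivation:
Trace (tracking result):
val = 12  # -> val = 12
c = 10  # -> c = 10
result = val >= c  # -> result = True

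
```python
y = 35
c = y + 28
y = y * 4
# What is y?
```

Answer: 140

Derivation:
Trace (tracking y):
y = 35  # -> y = 35
c = y + 28  # -> c = 63
y = y * 4  # -> y = 140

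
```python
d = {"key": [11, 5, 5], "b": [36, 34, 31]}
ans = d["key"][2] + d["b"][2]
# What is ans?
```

Answer: 36

Derivation:
Trace (tracking ans):
d = {'key': [11, 5, 5], 'b': [36, 34, 31]}  # -> d = {'key': [11, 5, 5], 'b': [36, 34, 31]}
ans = d['key'][2] + d['b'][2]  # -> ans = 36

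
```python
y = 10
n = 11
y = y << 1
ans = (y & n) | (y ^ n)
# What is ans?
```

Answer: 31

Derivation:
Trace (tracking ans):
y = 10  # -> y = 10
n = 11  # -> n = 11
y = y << 1  # -> y = 20
ans = y & n | y ^ n  # -> ans = 31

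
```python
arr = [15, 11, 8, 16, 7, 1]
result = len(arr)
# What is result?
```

Trace (tracking result):
arr = [15, 11, 8, 16, 7, 1]  # -> arr = [15, 11, 8, 16, 7, 1]
result = len(arr)  # -> result = 6

Answer: 6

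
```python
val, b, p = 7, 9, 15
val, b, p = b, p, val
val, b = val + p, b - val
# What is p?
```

Answer: 7

Derivation:
Trace (tracking p):
val, b, p = (7, 9, 15)  # -> val = 7, b = 9, p = 15
val, b, p = (b, p, val)  # -> val = 9, b = 15, p = 7
val, b = (val + p, b - val)  # -> val = 16, b = 6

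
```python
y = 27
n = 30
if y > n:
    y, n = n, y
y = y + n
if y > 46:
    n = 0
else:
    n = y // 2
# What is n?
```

Answer: 0

Derivation:
Trace (tracking n):
y = 27  # -> y = 27
n = 30  # -> n = 30
if y > n:  # condition is False
y = y + n  # -> y = 57
if y > 46:  # condition is True
    n = 0  # -> n = 0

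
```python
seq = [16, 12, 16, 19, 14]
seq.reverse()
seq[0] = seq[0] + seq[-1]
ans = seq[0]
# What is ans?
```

Trace (tracking ans):
seq = [16, 12, 16, 19, 14]  # -> seq = [16, 12, 16, 19, 14]
seq.reverse()  # -> seq = [14, 19, 16, 12, 16]
seq[0] = seq[0] + seq[-1]  # -> seq = [30, 19, 16, 12, 16]
ans = seq[0]  # -> ans = 30

Answer: 30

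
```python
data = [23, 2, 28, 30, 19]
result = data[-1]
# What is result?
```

Answer: 19

Derivation:
Trace (tracking result):
data = [23, 2, 28, 30, 19]  # -> data = [23, 2, 28, 30, 19]
result = data[-1]  # -> result = 19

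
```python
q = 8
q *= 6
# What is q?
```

Trace (tracking q):
q = 8  # -> q = 8
q *= 6  # -> q = 48

Answer: 48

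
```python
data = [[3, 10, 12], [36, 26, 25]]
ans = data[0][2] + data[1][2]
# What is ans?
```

Answer: 37

Derivation:
Trace (tracking ans):
data = [[3, 10, 12], [36, 26, 25]]  # -> data = [[3, 10, 12], [36, 26, 25]]
ans = data[0][2] + data[1][2]  # -> ans = 37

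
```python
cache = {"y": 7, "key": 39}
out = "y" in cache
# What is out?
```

Answer: True

Derivation:
Trace (tracking out):
cache = {'y': 7, 'key': 39}  # -> cache = {'y': 7, 'key': 39}
out = 'y' in cache  # -> out = True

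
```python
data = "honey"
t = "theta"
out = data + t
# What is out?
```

Answer: 'honeytheta'

Derivation:
Trace (tracking out):
data = 'honey'  # -> data = 'honey'
t = 'theta'  # -> t = 'theta'
out = data + t  # -> out = 'honeytheta'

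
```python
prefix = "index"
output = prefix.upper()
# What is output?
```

Answer: 'INDEX'

Derivation:
Trace (tracking output):
prefix = 'index'  # -> prefix = 'index'
output = prefix.upper()  # -> output = 'INDEX'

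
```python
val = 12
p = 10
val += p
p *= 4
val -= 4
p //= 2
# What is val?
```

Answer: 18

Derivation:
Trace (tracking val):
val = 12  # -> val = 12
p = 10  # -> p = 10
val += p  # -> val = 22
p *= 4  # -> p = 40
val -= 4  # -> val = 18
p //= 2  # -> p = 20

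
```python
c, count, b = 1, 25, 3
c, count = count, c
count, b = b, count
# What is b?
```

Trace (tracking b):
c, count, b = (1, 25, 3)  # -> c = 1, count = 25, b = 3
c, count = (count, c)  # -> c = 25, count = 1
count, b = (b, count)  # -> count = 3, b = 1

Answer: 1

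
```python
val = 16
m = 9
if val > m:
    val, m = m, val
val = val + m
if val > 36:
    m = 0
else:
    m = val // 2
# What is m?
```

Answer: 12

Derivation:
Trace (tracking m):
val = 16  # -> val = 16
m = 9  # -> m = 9
if val > m:  # condition is True
    val, m = (m, val)  # -> val = 9, m = 16
val = val + m  # -> val = 25
if val > 36:  # condition is False
else:
    m = val // 2  # -> m = 12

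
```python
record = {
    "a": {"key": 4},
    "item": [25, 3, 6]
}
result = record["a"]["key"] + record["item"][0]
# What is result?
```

Answer: 29

Derivation:
Trace (tracking result):
record = {'a': {'key': 4}, 'item': [25, 3, 6]}  # -> record = {'a': {'key': 4}, 'item': [25, 3, 6]}
result = record['a']['key'] + record['item'][0]  # -> result = 29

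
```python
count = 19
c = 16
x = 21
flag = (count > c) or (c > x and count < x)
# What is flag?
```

Trace (tracking flag):
count = 19  # -> count = 19
c = 16  # -> c = 16
x = 21  # -> x = 21
flag = count > c or (c > x and count < x)  # -> flag = True

Answer: True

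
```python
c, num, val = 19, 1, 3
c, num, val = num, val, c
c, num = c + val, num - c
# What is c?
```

Trace (tracking c):
c, num, val = (19, 1, 3)  # -> c = 19, num = 1, val = 3
c, num, val = (num, val, c)  # -> c = 1, num = 3, val = 19
c, num = (c + val, num - c)  # -> c = 20, num = 2

Answer: 20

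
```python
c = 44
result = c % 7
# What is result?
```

Trace (tracking result):
c = 44  # -> c = 44
result = c % 7  # -> result = 2

Answer: 2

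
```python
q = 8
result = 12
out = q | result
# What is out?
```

Trace (tracking out):
q = 8  # -> q = 8
result = 12  # -> result = 12
out = q | result  # -> out = 12

Answer: 12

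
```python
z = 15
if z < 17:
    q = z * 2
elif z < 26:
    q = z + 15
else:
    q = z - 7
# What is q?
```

Trace (tracking q):
z = 15  # -> z = 15
if z < 17:  # condition is True
    q = z * 2  # -> q = 30

Answer: 30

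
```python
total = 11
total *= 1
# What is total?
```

Answer: 11

Derivation:
Trace (tracking total):
total = 11  # -> total = 11
total *= 1  # -> total = 11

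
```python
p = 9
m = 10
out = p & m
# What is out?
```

Answer: 8

Derivation:
Trace (tracking out):
p = 9  # -> p = 9
m = 10  # -> m = 10
out = p & m  # -> out = 8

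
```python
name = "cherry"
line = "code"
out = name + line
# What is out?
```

Trace (tracking out):
name = 'cherry'  # -> name = 'cherry'
line = 'code'  # -> line = 'code'
out = name + line  # -> out = 'cherrycode'

Answer: 'cherrycode'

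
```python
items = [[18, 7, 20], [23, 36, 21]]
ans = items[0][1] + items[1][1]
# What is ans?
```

Trace (tracking ans):
items = [[18, 7, 20], [23, 36, 21]]  # -> items = [[18, 7, 20], [23, 36, 21]]
ans = items[0][1] + items[1][1]  # -> ans = 43

Answer: 43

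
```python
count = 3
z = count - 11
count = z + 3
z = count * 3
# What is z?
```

Trace (tracking z):
count = 3  # -> count = 3
z = count - 11  # -> z = -8
count = z + 3  # -> count = -5
z = count * 3  # -> z = -15

Answer: -15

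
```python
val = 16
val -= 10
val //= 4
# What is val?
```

Trace (tracking val):
val = 16  # -> val = 16
val -= 10  # -> val = 6
val //= 4  # -> val = 1

Answer: 1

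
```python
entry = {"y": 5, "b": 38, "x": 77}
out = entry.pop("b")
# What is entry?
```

Answer: {'y': 5, 'x': 77}

Derivation:
Trace (tracking entry):
entry = {'y': 5, 'b': 38, 'x': 77}  # -> entry = {'y': 5, 'b': 38, 'x': 77}
out = entry.pop('b')  # -> out = 38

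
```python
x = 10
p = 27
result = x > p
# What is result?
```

Trace (tracking result):
x = 10  # -> x = 10
p = 27  # -> p = 27
result = x > p  # -> result = False

Answer: False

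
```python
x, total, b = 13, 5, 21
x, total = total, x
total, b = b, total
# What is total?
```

Trace (tracking total):
x, total, b = (13, 5, 21)  # -> x = 13, total = 5, b = 21
x, total = (total, x)  # -> x = 5, total = 13
total, b = (b, total)  # -> total = 21, b = 13

Answer: 21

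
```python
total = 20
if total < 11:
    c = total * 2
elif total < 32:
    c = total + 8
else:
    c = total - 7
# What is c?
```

Trace (tracking c):
total = 20  # -> total = 20
if total < 11:  # condition is False
elif total < 32:  # condition is True
    c = total + 8  # -> c = 28

Answer: 28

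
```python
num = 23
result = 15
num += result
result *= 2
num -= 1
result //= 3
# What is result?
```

Trace (tracking result):
num = 23  # -> num = 23
result = 15  # -> result = 15
num += result  # -> num = 38
result *= 2  # -> result = 30
num -= 1  # -> num = 37
result //= 3  # -> result = 10

Answer: 10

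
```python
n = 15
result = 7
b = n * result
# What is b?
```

Answer: 105

Derivation:
Trace (tracking b):
n = 15  # -> n = 15
result = 7  # -> result = 7
b = n * result  # -> b = 105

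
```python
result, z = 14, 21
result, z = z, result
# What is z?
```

Trace (tracking z):
result, z = (14, 21)  # -> result = 14, z = 21
result, z = (z, result)  # -> result = 21, z = 14

Answer: 14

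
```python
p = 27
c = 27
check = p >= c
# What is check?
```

Trace (tracking check):
p = 27  # -> p = 27
c = 27  # -> c = 27
check = p >= c  # -> check = True

Answer: True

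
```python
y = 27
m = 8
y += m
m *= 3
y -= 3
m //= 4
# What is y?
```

Answer: 32

Derivation:
Trace (tracking y):
y = 27  # -> y = 27
m = 8  # -> m = 8
y += m  # -> y = 35
m *= 3  # -> m = 24
y -= 3  # -> y = 32
m //= 4  # -> m = 6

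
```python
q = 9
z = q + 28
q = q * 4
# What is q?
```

Answer: 36

Derivation:
Trace (tracking q):
q = 9  # -> q = 9
z = q + 28  # -> z = 37
q = q * 4  # -> q = 36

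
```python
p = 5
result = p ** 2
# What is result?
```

Trace (tracking result):
p = 5  # -> p = 5
result = p ** 2  # -> result = 25

Answer: 25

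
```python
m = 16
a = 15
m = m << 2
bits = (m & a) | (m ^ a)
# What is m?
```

Answer: 64

Derivation:
Trace (tracking m):
m = 16  # -> m = 16
a = 15  # -> a = 15
m = m << 2  # -> m = 64
bits = m & a | m ^ a  # -> bits = 79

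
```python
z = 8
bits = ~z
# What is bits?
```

Trace (tracking bits):
z = 8  # -> z = 8
bits = ~z  # -> bits = -9

Answer: -9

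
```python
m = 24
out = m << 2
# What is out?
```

Answer: 96

Derivation:
Trace (tracking out):
m = 24  # -> m = 24
out = m << 2  # -> out = 96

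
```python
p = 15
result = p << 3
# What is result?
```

Trace (tracking result):
p = 15  # -> p = 15
result = p << 3  # -> result = 120

Answer: 120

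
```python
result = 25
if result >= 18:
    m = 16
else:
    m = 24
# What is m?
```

Answer: 16

Derivation:
Trace (tracking m):
result = 25  # -> result = 25
if result >= 18:  # condition is True
    m = 16  # -> m = 16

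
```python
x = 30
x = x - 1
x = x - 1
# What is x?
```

Answer: 28

Derivation:
Trace (tracking x):
x = 30  # -> x = 30
x = x - 1  # -> x = 29
x = x - 1  # -> x = 28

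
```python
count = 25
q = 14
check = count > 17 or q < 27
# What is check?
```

Trace (tracking check):
count = 25  # -> count = 25
q = 14  # -> q = 14
check = count > 17 or q < 27  # -> check = True

Answer: True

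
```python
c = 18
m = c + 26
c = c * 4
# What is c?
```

Answer: 72

Derivation:
Trace (tracking c):
c = 18  # -> c = 18
m = c + 26  # -> m = 44
c = c * 4  # -> c = 72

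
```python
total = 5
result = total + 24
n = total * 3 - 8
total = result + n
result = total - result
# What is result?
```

Answer: 7

Derivation:
Trace (tracking result):
total = 5  # -> total = 5
result = total + 24  # -> result = 29
n = total * 3 - 8  # -> n = 7
total = result + n  # -> total = 36
result = total - result  # -> result = 7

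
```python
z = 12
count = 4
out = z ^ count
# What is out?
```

Answer: 8

Derivation:
Trace (tracking out):
z = 12  # -> z = 12
count = 4  # -> count = 4
out = z ^ count  # -> out = 8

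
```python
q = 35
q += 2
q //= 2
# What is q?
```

Answer: 18

Derivation:
Trace (tracking q):
q = 35  # -> q = 35
q += 2  # -> q = 37
q //= 2  # -> q = 18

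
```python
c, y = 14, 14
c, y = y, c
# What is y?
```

Trace (tracking y):
c, y = (14, 14)  # -> c = 14, y = 14
c, y = (y, c)  # -> c = 14, y = 14

Answer: 14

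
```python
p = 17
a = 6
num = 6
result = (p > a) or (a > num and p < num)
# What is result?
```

Trace (tracking result):
p = 17  # -> p = 17
a = 6  # -> a = 6
num = 6  # -> num = 6
result = p > a or (a > num and p < num)  # -> result = True

Answer: True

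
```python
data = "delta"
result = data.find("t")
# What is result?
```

Answer: 3

Derivation:
Trace (tracking result):
data = 'delta'  # -> data = 'delta'
result = data.find('t')  # -> result = 3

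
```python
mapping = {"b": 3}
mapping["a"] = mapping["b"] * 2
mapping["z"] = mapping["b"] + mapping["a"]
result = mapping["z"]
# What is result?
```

Answer: 9

Derivation:
Trace (tracking result):
mapping = {'b': 3}  # -> mapping = {'b': 3}
mapping['a'] = mapping['b'] * 2  # -> mapping = {'b': 3, 'a': 6}
mapping['z'] = mapping['b'] + mapping['a']  # -> mapping = {'b': 3, 'a': 6, 'z': 9}
result = mapping['z']  # -> result = 9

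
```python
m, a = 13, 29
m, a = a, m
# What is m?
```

Trace (tracking m):
m, a = (13, 29)  # -> m = 13, a = 29
m, a = (a, m)  # -> m = 29, a = 13

Answer: 29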